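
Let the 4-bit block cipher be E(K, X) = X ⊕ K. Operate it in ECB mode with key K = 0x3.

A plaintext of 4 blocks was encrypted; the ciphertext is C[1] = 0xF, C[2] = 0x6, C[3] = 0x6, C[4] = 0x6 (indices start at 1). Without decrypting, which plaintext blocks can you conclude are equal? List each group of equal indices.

ECB encrypts each block independently with the same key, so equal ciphertext blocks imply equal plaintext blocks.
C[2] = C[3] = C[4] = 0x6, so P[2] = P[3] = P[4].

P[2] = P[3] = P[4]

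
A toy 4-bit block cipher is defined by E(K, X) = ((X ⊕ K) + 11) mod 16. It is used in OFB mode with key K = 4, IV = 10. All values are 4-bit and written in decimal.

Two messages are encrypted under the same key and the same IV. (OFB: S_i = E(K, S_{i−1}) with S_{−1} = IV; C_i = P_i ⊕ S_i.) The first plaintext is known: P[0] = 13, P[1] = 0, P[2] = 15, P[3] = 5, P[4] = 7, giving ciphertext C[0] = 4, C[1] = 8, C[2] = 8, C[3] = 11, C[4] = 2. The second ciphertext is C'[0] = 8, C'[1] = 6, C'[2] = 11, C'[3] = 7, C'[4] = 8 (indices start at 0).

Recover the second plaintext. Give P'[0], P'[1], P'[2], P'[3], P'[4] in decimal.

In OFB with a reused IV, both messages share the same keystream S_i, so C_i ⊕ C'_i = P_i ⊕ P'_i and thus P'_i = P_i ⊕ C_i ⊕ C'_i.
P'[0]: 13 ⊕ 4 ⊕ 8 = 1.
P'[1]: 0 ⊕ 8 ⊕ 6 = 14.
P'[2]: 15 ⊕ 8 ⊕ 11 = 12.
P'[3]: 5 ⊕ 11 ⊕ 7 = 9.
P'[4]: 7 ⊕ 2 ⊕ 8 = 13.

P'[0] = 1, P'[1] = 14, P'[2] = 12, P'[3] = 9, P'[4] = 13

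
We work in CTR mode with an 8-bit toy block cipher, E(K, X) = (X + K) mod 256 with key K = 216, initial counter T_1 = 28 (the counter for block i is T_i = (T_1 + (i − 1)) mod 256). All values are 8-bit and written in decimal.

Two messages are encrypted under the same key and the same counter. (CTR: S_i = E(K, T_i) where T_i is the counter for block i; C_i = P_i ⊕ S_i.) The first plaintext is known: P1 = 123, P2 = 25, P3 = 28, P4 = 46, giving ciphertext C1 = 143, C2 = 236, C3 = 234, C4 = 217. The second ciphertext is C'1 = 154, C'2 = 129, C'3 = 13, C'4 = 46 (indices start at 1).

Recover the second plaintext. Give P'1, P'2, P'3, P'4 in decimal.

P'1 = 110, P'2 = 116, P'3 = 251, P'4 = 217

In CTR with a reused counter, both messages share the same keystream S_i, so C_i ⊕ C'_i = P_i ⊕ P'_i and thus P'_i = P_i ⊕ C_i ⊕ C'_i.
P'1: 123 ⊕ 143 ⊕ 154 = 110.
P'2: 25 ⊕ 236 ⊕ 129 = 116.
P'3: 28 ⊕ 234 ⊕ 13 = 251.
P'4: 46 ⊕ 217 ⊕ 46 = 217.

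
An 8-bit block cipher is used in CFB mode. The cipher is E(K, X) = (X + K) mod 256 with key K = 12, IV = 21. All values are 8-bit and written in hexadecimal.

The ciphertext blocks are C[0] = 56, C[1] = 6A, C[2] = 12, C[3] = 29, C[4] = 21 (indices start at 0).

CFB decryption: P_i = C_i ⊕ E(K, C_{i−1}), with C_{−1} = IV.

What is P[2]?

P[2] = 6E

P[2]: E(K, 6A) = 7C; 12 ⊕ 7C = 6E.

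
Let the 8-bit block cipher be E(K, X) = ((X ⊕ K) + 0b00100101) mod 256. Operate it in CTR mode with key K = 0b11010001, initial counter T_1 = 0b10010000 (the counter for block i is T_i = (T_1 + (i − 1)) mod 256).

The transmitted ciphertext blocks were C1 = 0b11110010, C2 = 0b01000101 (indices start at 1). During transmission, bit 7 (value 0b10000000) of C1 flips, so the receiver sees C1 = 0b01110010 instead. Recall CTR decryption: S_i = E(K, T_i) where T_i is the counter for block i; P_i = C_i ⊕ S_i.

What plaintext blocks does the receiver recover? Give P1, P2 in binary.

P1 = 0b00010100, P2 = 0b00100000

Only C1 changed, to 0b01110010. In CTR, a change in C_i flips the same bit in P_i only; the keystream is unaffected. Decrypting the received ciphertext:
P1: T = 0b10010000, S = E(K, T) = 0b01100110; 0b01110010 ⊕ 0b01100110 = 0b00010100.
P2: T = 0b10010001, S = E(K, T) = 0b01100101; 0b01000101 ⊕ 0b01100101 = 0b00100000.
Blocks that differ from the original plaintext: P1.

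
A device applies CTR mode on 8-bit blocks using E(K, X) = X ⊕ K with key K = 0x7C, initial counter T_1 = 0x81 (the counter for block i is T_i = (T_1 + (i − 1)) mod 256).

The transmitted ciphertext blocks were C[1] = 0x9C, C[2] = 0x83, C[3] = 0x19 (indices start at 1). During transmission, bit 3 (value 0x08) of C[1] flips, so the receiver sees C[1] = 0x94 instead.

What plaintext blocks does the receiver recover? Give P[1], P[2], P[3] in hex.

P[1] = 0x69, P[2] = 0x7D, P[3] = 0xE6

CTR decryption: S_i = E(K, T_i) where T_i is the counter for block i; P_i = C_i ⊕ S_i.
Only C[1] changed, to 0x94. In CTR, a change in C_i flips the same bit in P_i only; the keystream is unaffected. Decrypting the received ciphertext:
P[1]: T = 0x81, S = E(K, T) = 0xFD; 0x94 ⊕ 0xFD = 0x69.
P[2]: T = 0x82, S = E(K, T) = 0xFE; 0x83 ⊕ 0xFE = 0x7D.
P[3]: T = 0x83, S = E(K, T) = 0xFF; 0x19 ⊕ 0xFF = 0xE6.
Blocks that differ from the original plaintext: P[1].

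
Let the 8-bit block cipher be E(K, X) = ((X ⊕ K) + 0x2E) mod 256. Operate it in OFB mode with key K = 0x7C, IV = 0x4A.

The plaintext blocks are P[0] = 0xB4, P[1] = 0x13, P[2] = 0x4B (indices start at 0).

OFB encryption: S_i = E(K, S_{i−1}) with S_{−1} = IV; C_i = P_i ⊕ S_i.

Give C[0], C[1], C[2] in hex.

C[0]: S = E(K, 0x4A) = 0x64; 0xB4 ⊕ 0x64 = 0xD0.
C[1]: S = E(K, 0x64) = 0x46; 0x13 ⊕ 0x46 = 0x55.
C[2]: S = E(K, 0x46) = 0x68; 0x4B ⊕ 0x68 = 0x23.

C[0] = 0xD0, C[1] = 0x55, C[2] = 0x23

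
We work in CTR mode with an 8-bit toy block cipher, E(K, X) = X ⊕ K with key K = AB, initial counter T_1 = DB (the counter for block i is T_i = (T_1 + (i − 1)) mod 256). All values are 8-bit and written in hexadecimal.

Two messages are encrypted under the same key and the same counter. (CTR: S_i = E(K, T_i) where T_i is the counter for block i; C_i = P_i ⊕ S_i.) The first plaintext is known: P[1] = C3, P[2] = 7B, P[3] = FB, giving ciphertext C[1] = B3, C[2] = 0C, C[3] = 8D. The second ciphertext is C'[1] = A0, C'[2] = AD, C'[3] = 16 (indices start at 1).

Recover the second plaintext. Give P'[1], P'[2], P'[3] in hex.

In CTR with a reused counter, both messages share the same keystream S_i, so C_i ⊕ C'_i = P_i ⊕ P'_i and thus P'_i = P_i ⊕ C_i ⊕ C'_i.
P'[1]: C3 ⊕ B3 ⊕ A0 = D0.
P'[2]: 7B ⊕ 0C ⊕ AD = DA.
P'[3]: FB ⊕ 8D ⊕ 16 = 60.

P'[1] = D0, P'[2] = DA, P'[3] = 60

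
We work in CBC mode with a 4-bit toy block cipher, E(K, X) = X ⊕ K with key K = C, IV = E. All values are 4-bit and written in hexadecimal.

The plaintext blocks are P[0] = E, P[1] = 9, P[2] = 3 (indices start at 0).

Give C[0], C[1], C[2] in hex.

C[0] = C, C[1] = 9, C[2] = 6

CBC encryption: C_i = E(K, P_i ⊕ C_{i−1}), with C_{−1} = IV.
C[0]: P[0] ⊕ E = 0; E(K, 0) = C.
C[1]: P[1] ⊕ C = 5; E(K, 5) = 9.
C[2]: P[2] ⊕ 9 = A; E(K, A) = 6.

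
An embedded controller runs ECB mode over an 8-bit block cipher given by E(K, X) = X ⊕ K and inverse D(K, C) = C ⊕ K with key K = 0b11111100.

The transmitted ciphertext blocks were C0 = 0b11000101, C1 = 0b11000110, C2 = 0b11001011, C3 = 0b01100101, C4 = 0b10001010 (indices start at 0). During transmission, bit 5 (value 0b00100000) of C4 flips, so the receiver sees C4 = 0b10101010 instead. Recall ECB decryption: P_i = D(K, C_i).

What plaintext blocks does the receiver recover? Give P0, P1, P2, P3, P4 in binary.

Only C4 changed, to 0b10101010. In ECB, a change in C_i affects only P_i. Decrypting the received ciphertext:
P0: D(K, 0b11000101) = 0b00111001.
P1: D(K, 0b11000110) = 0b00111010.
P2: D(K, 0b11001011) = 0b00110111.
P3: D(K, 0b01100101) = 0b10011001.
P4: D(K, 0b10101010) = 0b01010110.
Blocks that differ from the original plaintext: P4.

P0 = 0b00111001, P1 = 0b00111010, P2 = 0b00110111, P3 = 0b10011001, P4 = 0b01010110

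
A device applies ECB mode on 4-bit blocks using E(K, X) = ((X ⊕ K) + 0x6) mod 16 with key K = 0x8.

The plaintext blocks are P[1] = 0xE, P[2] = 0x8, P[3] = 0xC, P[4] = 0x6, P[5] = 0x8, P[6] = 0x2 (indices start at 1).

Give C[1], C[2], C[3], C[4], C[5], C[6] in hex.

C[1] = 0xC, C[2] = 0x6, C[3] = 0xA, C[4] = 0x4, C[5] = 0x6, C[6] = 0x0

ECB encryption: C_i = E(K, P_i).
C[1]: E(K, 0xE) = 0xC.
C[2]: E(K, 0x8) = 0x6.
C[3]: E(K, 0xC) = 0xA.
C[4]: E(K, 0x6) = 0x4.
C[5]: E(K, 0x8) = 0x6.
C[6]: E(K, 0x2) = 0x0.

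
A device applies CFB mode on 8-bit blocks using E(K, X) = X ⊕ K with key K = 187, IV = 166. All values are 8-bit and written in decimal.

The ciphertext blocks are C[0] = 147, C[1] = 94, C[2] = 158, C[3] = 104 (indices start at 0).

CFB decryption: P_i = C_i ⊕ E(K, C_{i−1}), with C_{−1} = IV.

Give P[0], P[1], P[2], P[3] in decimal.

P[0]: E(K, 166) = 29; 147 ⊕ 29 = 142.
P[1]: E(K, 147) = 40; 94 ⊕ 40 = 118.
P[2]: E(K, 94) = 229; 158 ⊕ 229 = 123.
P[3]: E(K, 158) = 37; 104 ⊕ 37 = 77.

P[0] = 142, P[1] = 118, P[2] = 123, P[3] = 77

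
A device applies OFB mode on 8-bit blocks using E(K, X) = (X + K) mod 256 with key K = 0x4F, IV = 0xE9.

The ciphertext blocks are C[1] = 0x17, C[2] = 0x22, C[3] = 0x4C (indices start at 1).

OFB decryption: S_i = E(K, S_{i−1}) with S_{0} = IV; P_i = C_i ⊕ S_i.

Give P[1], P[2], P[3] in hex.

P[1] = 0x2F, P[2] = 0xA5, P[3] = 0x9A

P[1]: S = E(K, 0xE9) = 0x38; 0x17 ⊕ 0x38 = 0x2F.
P[2]: S = E(K, 0x38) = 0x87; 0x22 ⊕ 0x87 = 0xA5.
P[3]: S = E(K, 0x87) = 0xD6; 0x4C ⊕ 0xD6 = 0x9A.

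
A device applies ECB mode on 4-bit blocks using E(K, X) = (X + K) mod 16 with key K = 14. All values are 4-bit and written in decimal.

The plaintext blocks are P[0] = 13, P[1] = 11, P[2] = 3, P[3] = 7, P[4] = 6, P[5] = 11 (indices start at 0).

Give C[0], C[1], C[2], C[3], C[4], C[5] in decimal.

ECB encryption: C_i = E(K, P_i).
C[0]: E(K, 13) = 11.
C[1]: E(K, 11) = 9.
C[2]: E(K, 3) = 1.
C[3]: E(K, 7) = 5.
C[4]: E(K, 6) = 4.
C[5]: E(K, 11) = 9.

C[0] = 11, C[1] = 9, C[2] = 1, C[3] = 5, C[4] = 4, C[5] = 9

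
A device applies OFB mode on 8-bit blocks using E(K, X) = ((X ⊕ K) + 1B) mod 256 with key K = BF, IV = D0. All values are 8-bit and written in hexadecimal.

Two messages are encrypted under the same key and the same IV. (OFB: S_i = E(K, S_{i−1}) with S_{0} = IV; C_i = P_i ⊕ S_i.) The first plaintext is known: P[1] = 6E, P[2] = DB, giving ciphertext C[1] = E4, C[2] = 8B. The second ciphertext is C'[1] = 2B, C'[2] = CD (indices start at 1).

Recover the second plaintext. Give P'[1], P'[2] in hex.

In OFB with a reused IV, both messages share the same keystream S_i, so C_i ⊕ C'_i = P_i ⊕ P'_i and thus P'_i = P_i ⊕ C_i ⊕ C'_i.
P'[1]: 6E ⊕ E4 ⊕ 2B = A1.
P'[2]: DB ⊕ 8B ⊕ CD = 9D.

P'[1] = A1, P'[2] = 9D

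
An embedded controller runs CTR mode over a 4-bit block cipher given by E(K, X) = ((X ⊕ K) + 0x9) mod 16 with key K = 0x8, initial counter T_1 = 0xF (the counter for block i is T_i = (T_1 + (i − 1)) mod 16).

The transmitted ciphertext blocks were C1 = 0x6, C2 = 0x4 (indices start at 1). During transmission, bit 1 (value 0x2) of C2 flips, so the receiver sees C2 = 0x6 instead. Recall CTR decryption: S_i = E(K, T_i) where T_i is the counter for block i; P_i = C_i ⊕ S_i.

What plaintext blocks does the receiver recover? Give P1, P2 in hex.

P1 = 0x6, P2 = 0x7

Only C2 changed, to 0x6. In CTR, a change in C_i flips the same bit in P_i only; the keystream is unaffected. Decrypting the received ciphertext:
P1: T = 0xF, S = E(K, T) = 0x0; 0x6 ⊕ 0x0 = 0x6.
P2: T = 0x0, S = E(K, T) = 0x1; 0x6 ⊕ 0x1 = 0x7.
Blocks that differ from the original plaintext: P2.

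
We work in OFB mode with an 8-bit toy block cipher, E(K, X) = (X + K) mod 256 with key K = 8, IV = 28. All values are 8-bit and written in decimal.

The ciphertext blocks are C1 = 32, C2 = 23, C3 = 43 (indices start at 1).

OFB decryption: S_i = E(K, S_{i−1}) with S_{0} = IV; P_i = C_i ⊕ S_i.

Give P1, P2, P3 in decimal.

P1: S = E(K, 28) = 36; 32 ⊕ 36 = 4.
P2: S = E(K, 36) = 44; 23 ⊕ 44 = 59.
P3: S = E(K, 44) = 52; 43 ⊕ 52 = 31.

P1 = 4, P2 = 59, P3 = 31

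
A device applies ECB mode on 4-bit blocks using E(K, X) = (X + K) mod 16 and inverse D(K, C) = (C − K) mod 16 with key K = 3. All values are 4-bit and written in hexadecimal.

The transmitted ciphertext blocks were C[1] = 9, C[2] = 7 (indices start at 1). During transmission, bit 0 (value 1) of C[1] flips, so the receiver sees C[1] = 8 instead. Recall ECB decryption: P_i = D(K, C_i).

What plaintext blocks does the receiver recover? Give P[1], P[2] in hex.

P[1] = 5, P[2] = 4

Only C[1] changed, to 8. In ECB, a change in C_i affects only P_i. Decrypting the received ciphertext:
P[1]: D(K, 8) = 5.
P[2]: D(K, 7) = 4.
Blocks that differ from the original plaintext: P[1].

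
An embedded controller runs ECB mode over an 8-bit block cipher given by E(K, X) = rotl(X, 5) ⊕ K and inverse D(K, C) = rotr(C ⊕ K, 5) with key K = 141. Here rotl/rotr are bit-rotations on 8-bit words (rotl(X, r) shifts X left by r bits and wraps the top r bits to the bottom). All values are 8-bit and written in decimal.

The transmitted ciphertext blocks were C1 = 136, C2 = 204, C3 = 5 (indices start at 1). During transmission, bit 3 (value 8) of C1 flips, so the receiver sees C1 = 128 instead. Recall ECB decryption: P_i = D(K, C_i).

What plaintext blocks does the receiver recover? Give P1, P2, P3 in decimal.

P1 = 104, P2 = 10, P3 = 68

Only C1 changed, to 128. In ECB, a change in C_i affects only P_i. Decrypting the received ciphertext:
P1: D(K, 128) = 104.
P2: D(K, 204) = 10.
P3: D(K, 5) = 68.
Blocks that differ from the original plaintext: P1.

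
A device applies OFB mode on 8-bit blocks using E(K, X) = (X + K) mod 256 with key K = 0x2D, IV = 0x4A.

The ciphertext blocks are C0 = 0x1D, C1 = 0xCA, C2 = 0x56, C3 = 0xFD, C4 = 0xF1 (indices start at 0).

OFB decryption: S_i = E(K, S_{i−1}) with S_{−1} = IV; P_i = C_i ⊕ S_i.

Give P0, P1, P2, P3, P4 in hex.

P0 = 0x6A, P1 = 0x6E, P2 = 0x87, P3 = 0x03, P4 = 0xDA

P0: S = E(K, 0x4A) = 0x77; 0x1D ⊕ 0x77 = 0x6A.
P1: S = E(K, 0x77) = 0xA4; 0xCA ⊕ 0xA4 = 0x6E.
P2: S = E(K, 0xA4) = 0xD1; 0x56 ⊕ 0xD1 = 0x87.
P3: S = E(K, 0xD1) = 0xFE; 0xFD ⊕ 0xFE = 0x03.
P4: S = E(K, 0xFE) = 0x2B; 0xF1 ⊕ 0x2B = 0xDA.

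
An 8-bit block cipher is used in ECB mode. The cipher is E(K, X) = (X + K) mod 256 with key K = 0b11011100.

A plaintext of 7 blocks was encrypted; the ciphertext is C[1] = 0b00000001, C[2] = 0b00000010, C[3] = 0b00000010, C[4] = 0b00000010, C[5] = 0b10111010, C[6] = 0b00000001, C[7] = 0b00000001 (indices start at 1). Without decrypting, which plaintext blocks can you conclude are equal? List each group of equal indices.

ECB encrypts each block independently with the same key, so equal ciphertext blocks imply equal plaintext blocks.
C[1] = C[6] = C[7] = 0b00000001, so P[1] = P[6] = P[7].
C[2] = C[3] = C[4] = 0b00000010, so P[2] = P[3] = P[4].

P[1] = P[6] = P[7]; P[2] = P[3] = P[4]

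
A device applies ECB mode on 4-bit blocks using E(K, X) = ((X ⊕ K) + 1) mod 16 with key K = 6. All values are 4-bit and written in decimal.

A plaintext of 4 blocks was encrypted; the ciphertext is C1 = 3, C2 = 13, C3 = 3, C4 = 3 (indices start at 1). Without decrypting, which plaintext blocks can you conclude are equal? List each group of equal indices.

ECB encrypts each block independently with the same key, so equal ciphertext blocks imply equal plaintext blocks.
C1 = C3 = C4 = 3, so P1 = P3 = P4.

P1 = P3 = P4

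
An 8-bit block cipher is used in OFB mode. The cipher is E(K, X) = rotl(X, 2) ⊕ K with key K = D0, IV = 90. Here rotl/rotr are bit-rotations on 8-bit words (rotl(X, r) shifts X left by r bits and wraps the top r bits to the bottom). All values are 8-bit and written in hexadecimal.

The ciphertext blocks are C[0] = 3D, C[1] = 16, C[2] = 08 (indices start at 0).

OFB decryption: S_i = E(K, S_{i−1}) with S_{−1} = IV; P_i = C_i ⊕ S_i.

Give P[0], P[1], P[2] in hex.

P[0] = AF, P[1] = 8C, P[2] = B2

P[0]: S = E(K, 90) = 92; 3D ⊕ 92 = AF.
P[1]: S = E(K, 92) = 9A; 16 ⊕ 9A = 8C.
P[2]: S = E(K, 9A) = BA; 08 ⊕ BA = B2.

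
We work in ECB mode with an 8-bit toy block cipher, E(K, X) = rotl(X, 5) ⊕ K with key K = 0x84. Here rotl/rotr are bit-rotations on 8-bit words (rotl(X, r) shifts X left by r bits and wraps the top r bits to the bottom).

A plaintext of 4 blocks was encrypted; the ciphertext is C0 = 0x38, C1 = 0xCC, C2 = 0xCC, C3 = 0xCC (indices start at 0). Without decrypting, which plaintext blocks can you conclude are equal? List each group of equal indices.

P1 = P2 = P3

ECB encrypts each block independently with the same key, so equal ciphertext blocks imply equal plaintext blocks.
C1 = C2 = C3 = 0xCC, so P1 = P2 = P3.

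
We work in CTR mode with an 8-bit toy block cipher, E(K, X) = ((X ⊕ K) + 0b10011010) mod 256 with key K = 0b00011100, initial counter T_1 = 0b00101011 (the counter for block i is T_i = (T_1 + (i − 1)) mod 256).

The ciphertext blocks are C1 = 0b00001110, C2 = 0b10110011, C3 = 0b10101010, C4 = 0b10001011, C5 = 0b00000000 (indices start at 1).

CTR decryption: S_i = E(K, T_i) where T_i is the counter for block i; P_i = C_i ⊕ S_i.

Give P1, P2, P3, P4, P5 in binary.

P1 = 0b11011111, P2 = 0b01111001, P3 = 0b01100001, P4 = 0b01000111, P5 = 0b11001101

P1: T = 0b00101011, S = E(K, T) = 0b11010001; 0b00001110 ⊕ 0b11010001 = 0b11011111.
P2: T = 0b00101100, S = E(K, T) = 0b11001010; 0b10110011 ⊕ 0b11001010 = 0b01111001.
P3: T = 0b00101101, S = E(K, T) = 0b11001011; 0b10101010 ⊕ 0b11001011 = 0b01100001.
P4: T = 0b00101110, S = E(K, T) = 0b11001100; 0b10001011 ⊕ 0b11001100 = 0b01000111.
P5: T = 0b00101111, S = E(K, T) = 0b11001101; 0b00000000 ⊕ 0b11001101 = 0b11001101.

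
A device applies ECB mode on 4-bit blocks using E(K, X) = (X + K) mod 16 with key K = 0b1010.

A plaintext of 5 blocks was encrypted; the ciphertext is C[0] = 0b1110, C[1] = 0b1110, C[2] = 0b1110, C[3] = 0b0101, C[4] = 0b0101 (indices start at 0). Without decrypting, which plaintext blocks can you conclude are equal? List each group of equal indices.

P[0] = P[1] = P[2]; P[3] = P[4]

ECB encrypts each block independently with the same key, so equal ciphertext blocks imply equal plaintext blocks.
C[0] = C[1] = C[2] = 0b1110, so P[0] = P[1] = P[2].
C[3] = C[4] = 0b0101, so P[3] = P[4].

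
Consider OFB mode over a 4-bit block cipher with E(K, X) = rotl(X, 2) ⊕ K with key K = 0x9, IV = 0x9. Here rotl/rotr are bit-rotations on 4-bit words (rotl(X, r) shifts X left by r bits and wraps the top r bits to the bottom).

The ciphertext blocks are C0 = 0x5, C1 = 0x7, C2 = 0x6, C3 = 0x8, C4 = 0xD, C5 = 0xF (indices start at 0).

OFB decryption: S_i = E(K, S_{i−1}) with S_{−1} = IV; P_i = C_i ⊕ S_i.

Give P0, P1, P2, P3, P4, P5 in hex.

P0 = 0xA, P1 = 0x1, P2 = 0x6, P3 = 0x1, P4 = 0x2, P5 = 0x9

P0: S = E(K, 0x9) = 0xF; 0x5 ⊕ 0xF = 0xA.
P1: S = E(K, 0xF) = 0x6; 0x7 ⊕ 0x6 = 0x1.
P2: S = E(K, 0x6) = 0x0; 0x6 ⊕ 0x0 = 0x6.
P3: S = E(K, 0x0) = 0x9; 0x8 ⊕ 0x9 = 0x1.
P4: S = E(K, 0x9) = 0xF; 0xD ⊕ 0xF = 0x2.
P5: S = E(K, 0xF) = 0x6; 0xF ⊕ 0x6 = 0x9.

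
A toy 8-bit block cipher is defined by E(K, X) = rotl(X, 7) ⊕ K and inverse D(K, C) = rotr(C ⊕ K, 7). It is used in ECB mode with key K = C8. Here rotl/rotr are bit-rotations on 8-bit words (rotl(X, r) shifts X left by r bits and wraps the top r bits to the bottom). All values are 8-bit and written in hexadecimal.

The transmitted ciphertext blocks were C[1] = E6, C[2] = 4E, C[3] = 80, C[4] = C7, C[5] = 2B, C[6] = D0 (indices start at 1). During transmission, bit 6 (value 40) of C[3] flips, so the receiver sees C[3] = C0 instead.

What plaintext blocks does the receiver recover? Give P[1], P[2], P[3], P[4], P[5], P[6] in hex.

P[1] = 5C, P[2] = 0D, P[3] = 10, P[4] = 1E, P[5] = C7, P[6] = 30

ECB decryption: P_i = D(K, C_i).
Only C[3] changed, to C0. In ECB, a change in C_i affects only P_i. Decrypting the received ciphertext:
P[1]: D(K, E6) = 5C.
P[2]: D(K, 4E) = 0D.
P[3]: D(K, C0) = 10.
P[4]: D(K, C7) = 1E.
P[5]: D(K, 2B) = C7.
P[6]: D(K, D0) = 30.
Blocks that differ from the original plaintext: P[3].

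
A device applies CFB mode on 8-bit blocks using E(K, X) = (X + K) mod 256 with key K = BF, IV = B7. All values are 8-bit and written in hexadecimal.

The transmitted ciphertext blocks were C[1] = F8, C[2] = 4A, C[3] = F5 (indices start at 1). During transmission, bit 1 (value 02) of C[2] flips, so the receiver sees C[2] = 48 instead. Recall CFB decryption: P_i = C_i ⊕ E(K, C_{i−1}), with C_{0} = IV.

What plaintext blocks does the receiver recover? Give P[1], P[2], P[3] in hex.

Only C[2] changed, to 48. In CFB, a change in C_i flips the same bit in P_i and garbles P_{i+1}. Decrypting the received ciphertext:
P[1]: E(K, B7) = 76; F8 ⊕ 76 = 8E.
P[2]: E(K, F8) = B7; 48 ⊕ B7 = FF.
P[3]: E(K, 48) = 07; F5 ⊕ 07 = F2.
Blocks that differ from the original plaintext: P[2], P[3].

P[1] = 8E, P[2] = FF, P[3] = F2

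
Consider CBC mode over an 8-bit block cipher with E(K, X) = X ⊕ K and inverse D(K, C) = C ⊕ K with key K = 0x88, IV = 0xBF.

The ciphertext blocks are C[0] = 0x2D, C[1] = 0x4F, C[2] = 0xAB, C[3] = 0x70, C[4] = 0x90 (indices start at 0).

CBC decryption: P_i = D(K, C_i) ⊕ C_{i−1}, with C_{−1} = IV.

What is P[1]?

P[1]: D(K, 0x4F) = 0xC7; 0xC7 ⊕ 0x2D = 0xEA.

P[1] = 0xEA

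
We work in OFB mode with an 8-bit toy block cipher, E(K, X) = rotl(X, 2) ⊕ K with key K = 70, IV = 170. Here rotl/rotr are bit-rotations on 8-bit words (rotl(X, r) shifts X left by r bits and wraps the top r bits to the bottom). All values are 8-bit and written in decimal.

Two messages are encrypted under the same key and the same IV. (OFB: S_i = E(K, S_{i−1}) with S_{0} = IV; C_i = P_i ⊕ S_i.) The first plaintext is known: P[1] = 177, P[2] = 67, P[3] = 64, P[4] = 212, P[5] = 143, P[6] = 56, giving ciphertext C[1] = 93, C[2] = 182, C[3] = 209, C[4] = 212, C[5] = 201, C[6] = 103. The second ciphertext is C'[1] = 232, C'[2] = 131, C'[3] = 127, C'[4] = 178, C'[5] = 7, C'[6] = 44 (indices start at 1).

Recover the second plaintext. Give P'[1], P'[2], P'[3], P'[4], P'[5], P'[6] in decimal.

In OFB with a reused IV, both messages share the same keystream S_i, so C_i ⊕ C'_i = P_i ⊕ P'_i and thus P'_i = P_i ⊕ C_i ⊕ C'_i.
P'[1]: 177 ⊕ 93 ⊕ 232 = 4.
P'[2]: 67 ⊕ 182 ⊕ 131 = 118.
P'[3]: 64 ⊕ 209 ⊕ 127 = 238.
P'[4]: 212 ⊕ 212 ⊕ 178 = 178.
P'[5]: 143 ⊕ 201 ⊕ 7 = 65.
P'[6]: 56 ⊕ 103 ⊕ 44 = 115.

P'[1] = 4, P'[2] = 118, P'[3] = 238, P'[4] = 178, P'[5] = 65, P'[6] = 115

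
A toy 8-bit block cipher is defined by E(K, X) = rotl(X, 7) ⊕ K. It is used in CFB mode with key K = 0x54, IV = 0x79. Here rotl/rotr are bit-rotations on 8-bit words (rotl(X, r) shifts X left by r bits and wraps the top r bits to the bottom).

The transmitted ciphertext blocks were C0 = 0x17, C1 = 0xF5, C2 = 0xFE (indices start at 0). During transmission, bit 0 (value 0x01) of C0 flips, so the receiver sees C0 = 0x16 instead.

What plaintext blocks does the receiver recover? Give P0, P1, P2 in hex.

CFB decryption: P_i = C_i ⊕ E(K, C_{i−1}), with C_{−1} = IV.
Only C0 changed, to 0x16. In CFB, a change in C_i flips the same bit in P_i and garbles P_{i+1}. Decrypting the received ciphertext:
P0: E(K, 0x79) = 0xE8; 0x16 ⊕ 0xE8 = 0xFE.
P1: E(K, 0x16) = 0x5F; 0xF5 ⊕ 0x5F = 0xAA.
P2: E(K, 0xF5) = 0xAE; 0xFE ⊕ 0xAE = 0x50.
Blocks that differ from the original plaintext: P0, P1.

P0 = 0xFE, P1 = 0xAA, P2 = 0x50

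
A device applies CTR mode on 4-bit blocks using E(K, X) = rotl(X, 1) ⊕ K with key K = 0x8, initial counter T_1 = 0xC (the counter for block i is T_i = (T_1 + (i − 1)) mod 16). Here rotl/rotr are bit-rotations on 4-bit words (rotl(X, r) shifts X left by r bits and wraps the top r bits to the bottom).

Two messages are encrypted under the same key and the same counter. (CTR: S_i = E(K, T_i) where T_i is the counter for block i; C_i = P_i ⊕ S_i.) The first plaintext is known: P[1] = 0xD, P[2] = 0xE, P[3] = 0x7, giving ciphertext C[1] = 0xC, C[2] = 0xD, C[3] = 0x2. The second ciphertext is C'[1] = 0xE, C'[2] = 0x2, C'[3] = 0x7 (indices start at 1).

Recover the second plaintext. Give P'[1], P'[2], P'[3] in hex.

P'[1] = 0xF, P'[2] = 0x1, P'[3] = 0x2

In CTR with a reused counter, both messages share the same keystream S_i, so C_i ⊕ C'_i = P_i ⊕ P'_i and thus P'_i = P_i ⊕ C_i ⊕ C'_i.
P'[1]: 0xD ⊕ 0xC ⊕ 0xE = 0xF.
P'[2]: 0xE ⊕ 0xD ⊕ 0x2 = 0x1.
P'[3]: 0x7 ⊕ 0x2 ⊕ 0x7 = 0x2.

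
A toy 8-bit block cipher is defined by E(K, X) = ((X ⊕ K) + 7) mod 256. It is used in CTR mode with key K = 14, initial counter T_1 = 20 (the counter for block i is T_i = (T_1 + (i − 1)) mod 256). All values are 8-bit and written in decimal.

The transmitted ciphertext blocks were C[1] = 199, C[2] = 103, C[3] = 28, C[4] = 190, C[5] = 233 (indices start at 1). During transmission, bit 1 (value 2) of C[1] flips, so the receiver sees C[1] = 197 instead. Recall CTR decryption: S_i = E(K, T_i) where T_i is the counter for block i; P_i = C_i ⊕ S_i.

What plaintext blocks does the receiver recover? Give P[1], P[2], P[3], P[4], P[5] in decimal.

P[1] = 228, P[2] = 69, P[3] = 3, P[4] = 158, P[5] = 244

Only C[1] changed, to 197. In CTR, a change in C_i flips the same bit in P_i only; the keystream is unaffected. Decrypting the received ciphertext:
P[1]: T = 20, S = E(K, T) = 33; 197 ⊕ 33 = 228.
P[2]: T = 21, S = E(K, T) = 34; 103 ⊕ 34 = 69.
P[3]: T = 22, S = E(K, T) = 31; 28 ⊕ 31 = 3.
P[4]: T = 23, S = E(K, T) = 32; 190 ⊕ 32 = 158.
P[5]: T = 24, S = E(K, T) = 29; 233 ⊕ 29 = 244.
Blocks that differ from the original plaintext: P[1].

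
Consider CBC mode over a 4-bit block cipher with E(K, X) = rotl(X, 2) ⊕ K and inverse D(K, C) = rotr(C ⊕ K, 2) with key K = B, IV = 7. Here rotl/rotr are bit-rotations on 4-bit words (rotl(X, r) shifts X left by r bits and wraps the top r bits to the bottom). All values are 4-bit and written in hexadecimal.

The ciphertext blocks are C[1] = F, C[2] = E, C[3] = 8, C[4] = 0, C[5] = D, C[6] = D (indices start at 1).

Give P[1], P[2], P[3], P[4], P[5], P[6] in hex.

CBC decryption: P_i = D(K, C_i) ⊕ C_{i−1}, with C_{0} = IV.
P[1]: D(K, F) = 1; 1 ⊕ 7 = 6.
P[2]: D(K, E) = 5; 5 ⊕ F = A.
P[3]: D(K, 8) = C; C ⊕ E = 2.
P[4]: D(K, 0) = E; E ⊕ 8 = 6.
P[5]: D(K, D) = 9; 9 ⊕ 0 = 9.
P[6]: D(K, D) = 9; 9 ⊕ D = 4.

P[1] = 6, P[2] = A, P[3] = 2, P[4] = 6, P[5] = 9, P[6] = 4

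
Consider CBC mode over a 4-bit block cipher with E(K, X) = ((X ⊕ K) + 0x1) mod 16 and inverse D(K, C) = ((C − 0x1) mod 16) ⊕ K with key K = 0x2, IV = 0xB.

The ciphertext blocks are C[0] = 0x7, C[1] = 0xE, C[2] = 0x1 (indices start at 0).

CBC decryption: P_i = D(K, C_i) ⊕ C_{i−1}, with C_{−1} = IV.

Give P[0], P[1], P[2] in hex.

P[0] = 0xF, P[1] = 0x8, P[2] = 0xC

P[0]: D(K, 0x7) = 0x4; 0x4 ⊕ 0xB = 0xF.
P[1]: D(K, 0xE) = 0xF; 0xF ⊕ 0x7 = 0x8.
P[2]: D(K, 0x1) = 0x2; 0x2 ⊕ 0xE = 0xC.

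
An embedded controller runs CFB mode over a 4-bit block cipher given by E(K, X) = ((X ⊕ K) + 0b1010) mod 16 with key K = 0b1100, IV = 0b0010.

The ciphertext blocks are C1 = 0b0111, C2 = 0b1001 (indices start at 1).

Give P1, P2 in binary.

CFB decryption: P_i = C_i ⊕ E(K, C_{i−1}), with C_{0} = IV.
P1: E(K, 0b0010) = 0b1000; 0b0111 ⊕ 0b1000 = 0b1111.
P2: E(K, 0b0111) = 0b0101; 0b1001 ⊕ 0b0101 = 0b1100.

P1 = 0b1111, P2 = 0b1100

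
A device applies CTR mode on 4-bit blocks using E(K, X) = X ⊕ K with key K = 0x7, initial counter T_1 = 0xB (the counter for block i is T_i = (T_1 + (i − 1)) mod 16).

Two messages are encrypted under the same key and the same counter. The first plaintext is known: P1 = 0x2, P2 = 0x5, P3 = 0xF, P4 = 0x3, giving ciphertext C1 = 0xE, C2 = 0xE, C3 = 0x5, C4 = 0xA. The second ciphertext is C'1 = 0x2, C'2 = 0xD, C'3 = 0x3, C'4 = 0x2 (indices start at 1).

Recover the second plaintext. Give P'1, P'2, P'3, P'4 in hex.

In CTR with a reused counter, both messages share the same keystream S_i, so C_i ⊕ C'_i = P_i ⊕ P'_i and thus P'_i = P_i ⊕ C_i ⊕ C'_i.
P'1: 0x2 ⊕ 0xE ⊕ 0x2 = 0xE.
P'2: 0x5 ⊕ 0xE ⊕ 0xD = 0x6.
P'3: 0xF ⊕ 0x5 ⊕ 0x3 = 0x9.
P'4: 0x3 ⊕ 0xA ⊕ 0x2 = 0xB.

P'1 = 0xE, P'2 = 0x6, P'3 = 0x9, P'4 = 0xB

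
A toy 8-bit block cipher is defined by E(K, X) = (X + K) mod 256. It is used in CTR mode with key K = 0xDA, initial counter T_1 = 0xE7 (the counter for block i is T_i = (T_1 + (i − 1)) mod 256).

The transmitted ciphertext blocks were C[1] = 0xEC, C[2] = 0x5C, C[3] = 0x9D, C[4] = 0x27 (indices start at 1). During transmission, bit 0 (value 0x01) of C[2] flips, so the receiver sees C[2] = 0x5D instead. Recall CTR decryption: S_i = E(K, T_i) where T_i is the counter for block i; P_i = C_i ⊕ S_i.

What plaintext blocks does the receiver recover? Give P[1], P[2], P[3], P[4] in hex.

P[1] = 0x2D, P[2] = 0x9F, P[3] = 0x5E, P[4] = 0xE3

Only C[2] changed, to 0x5D. In CTR, a change in C_i flips the same bit in P_i only; the keystream is unaffected. Decrypting the received ciphertext:
P[1]: T = 0xE7, S = E(K, T) = 0xC1; 0xEC ⊕ 0xC1 = 0x2D.
P[2]: T = 0xE8, S = E(K, T) = 0xC2; 0x5D ⊕ 0xC2 = 0x9F.
P[3]: T = 0xE9, S = E(K, T) = 0xC3; 0x9D ⊕ 0xC3 = 0x5E.
P[4]: T = 0xEA, S = E(K, T) = 0xC4; 0x27 ⊕ 0xC4 = 0xE3.
Blocks that differ from the original plaintext: P[2].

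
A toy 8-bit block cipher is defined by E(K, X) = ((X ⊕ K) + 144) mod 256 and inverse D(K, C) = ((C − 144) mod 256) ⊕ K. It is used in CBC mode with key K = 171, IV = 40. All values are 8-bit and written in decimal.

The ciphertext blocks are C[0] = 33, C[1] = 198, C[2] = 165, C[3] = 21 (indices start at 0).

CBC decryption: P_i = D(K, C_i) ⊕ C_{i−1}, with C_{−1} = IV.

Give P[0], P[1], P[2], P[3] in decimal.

P[0] = 18, P[1] = 188, P[2] = 120, P[3] = 139

P[0]: D(K, 33) = 58; 58 ⊕ 40 = 18.
P[1]: D(K, 198) = 157; 157 ⊕ 33 = 188.
P[2]: D(K, 165) = 190; 190 ⊕ 198 = 120.
P[3]: D(K, 21) = 46; 46 ⊕ 165 = 139.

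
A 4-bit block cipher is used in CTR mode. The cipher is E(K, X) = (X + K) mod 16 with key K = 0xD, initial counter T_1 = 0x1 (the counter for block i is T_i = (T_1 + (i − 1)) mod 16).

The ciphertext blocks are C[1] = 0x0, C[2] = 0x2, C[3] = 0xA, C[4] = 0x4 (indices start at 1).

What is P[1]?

P[1] = 0xE

CTR decryption: S_i = E(K, T_i) where T_i is the counter for block i; P_i = C_i ⊕ S_i.
P[1]: T = 0x1, S = E(K, T) = 0xE; 0x0 ⊕ 0xE = 0xE.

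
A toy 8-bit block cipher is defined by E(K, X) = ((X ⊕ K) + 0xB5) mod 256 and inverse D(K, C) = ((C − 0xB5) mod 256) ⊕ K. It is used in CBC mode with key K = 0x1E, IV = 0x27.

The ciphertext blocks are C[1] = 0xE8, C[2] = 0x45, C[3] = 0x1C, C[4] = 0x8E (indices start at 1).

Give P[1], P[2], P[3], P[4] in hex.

P[1] = 0x0A, P[2] = 0x66, P[3] = 0x3C, P[4] = 0xDB

CBC decryption: P_i = D(K, C_i) ⊕ C_{i−1}, with C_{0} = IV.
P[1]: D(K, 0xE8) = 0x2D; 0x2D ⊕ 0x27 = 0x0A.
P[2]: D(K, 0x45) = 0x8E; 0x8E ⊕ 0xE8 = 0x66.
P[3]: D(K, 0x1C) = 0x79; 0x79 ⊕ 0x45 = 0x3C.
P[4]: D(K, 0x8E) = 0xC7; 0xC7 ⊕ 0x1C = 0xDB.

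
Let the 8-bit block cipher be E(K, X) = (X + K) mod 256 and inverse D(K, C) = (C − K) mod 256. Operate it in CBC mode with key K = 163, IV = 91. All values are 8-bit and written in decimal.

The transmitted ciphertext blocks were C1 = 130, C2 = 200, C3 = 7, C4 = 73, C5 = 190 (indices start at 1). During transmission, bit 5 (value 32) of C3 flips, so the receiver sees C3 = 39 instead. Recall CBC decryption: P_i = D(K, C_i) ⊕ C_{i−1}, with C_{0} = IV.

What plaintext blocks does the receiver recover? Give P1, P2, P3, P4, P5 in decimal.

Only C3 changed, to 39. In CBC, a change in C_i garbles P_i and flips the same bit in P_{i+1}. Decrypting the received ciphertext:
P1: D(K, 130) = 223; 223 ⊕ 91 = 132.
P2: D(K, 200) = 37; 37 ⊕ 130 = 167.
P3: D(K, 39) = 132; 132 ⊕ 200 = 76.
P4: D(K, 73) = 166; 166 ⊕ 39 = 129.
P5: D(K, 190) = 27; 27 ⊕ 73 = 82.
Blocks that differ from the original plaintext: P3, P4.

P1 = 132, P2 = 167, P3 = 76, P4 = 129, P5 = 82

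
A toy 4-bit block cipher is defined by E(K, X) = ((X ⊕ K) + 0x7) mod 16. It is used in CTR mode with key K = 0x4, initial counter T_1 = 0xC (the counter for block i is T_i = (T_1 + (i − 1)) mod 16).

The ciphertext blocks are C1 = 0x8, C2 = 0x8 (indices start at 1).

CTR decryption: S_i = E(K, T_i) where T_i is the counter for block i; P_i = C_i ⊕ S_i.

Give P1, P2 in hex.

P1 = 0x7, P2 = 0x8

P1: T = 0xC, S = E(K, T) = 0xF; 0x8 ⊕ 0xF = 0x7.
P2: T = 0xD, S = E(K, T) = 0x0; 0x8 ⊕ 0x0 = 0x8.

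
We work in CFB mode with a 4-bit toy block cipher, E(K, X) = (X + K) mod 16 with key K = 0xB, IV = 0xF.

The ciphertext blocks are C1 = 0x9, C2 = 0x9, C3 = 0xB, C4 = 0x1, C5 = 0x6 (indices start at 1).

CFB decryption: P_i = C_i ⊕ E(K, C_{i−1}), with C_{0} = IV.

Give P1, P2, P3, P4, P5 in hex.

P1: E(K, 0xF) = 0xA; 0x9 ⊕ 0xA = 0x3.
P2: E(K, 0x9) = 0x4; 0x9 ⊕ 0x4 = 0xD.
P3: E(K, 0x9) = 0x4; 0xB ⊕ 0x4 = 0xF.
P4: E(K, 0xB) = 0x6; 0x1 ⊕ 0x6 = 0x7.
P5: E(K, 0x1) = 0xC; 0x6 ⊕ 0xC = 0xA.

P1 = 0x3, P2 = 0xD, P3 = 0xF, P4 = 0x7, P5 = 0xA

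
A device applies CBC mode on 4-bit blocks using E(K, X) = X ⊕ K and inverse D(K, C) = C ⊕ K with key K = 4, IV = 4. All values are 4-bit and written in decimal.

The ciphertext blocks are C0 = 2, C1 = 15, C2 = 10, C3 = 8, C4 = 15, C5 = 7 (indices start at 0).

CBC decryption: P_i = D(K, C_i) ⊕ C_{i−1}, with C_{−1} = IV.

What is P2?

P2 = 1

P2: D(K, 10) = 14; 14 ⊕ 15 = 1.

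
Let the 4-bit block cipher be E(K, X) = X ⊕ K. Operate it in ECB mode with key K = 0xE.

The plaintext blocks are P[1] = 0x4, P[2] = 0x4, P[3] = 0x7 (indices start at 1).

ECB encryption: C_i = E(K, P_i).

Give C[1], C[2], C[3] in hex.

C[1] = 0xA, C[2] = 0xA, C[3] = 0x9

C[1]: E(K, 0x4) = 0xA.
C[2]: E(K, 0x4) = 0xA.
C[3]: E(K, 0x7) = 0x9.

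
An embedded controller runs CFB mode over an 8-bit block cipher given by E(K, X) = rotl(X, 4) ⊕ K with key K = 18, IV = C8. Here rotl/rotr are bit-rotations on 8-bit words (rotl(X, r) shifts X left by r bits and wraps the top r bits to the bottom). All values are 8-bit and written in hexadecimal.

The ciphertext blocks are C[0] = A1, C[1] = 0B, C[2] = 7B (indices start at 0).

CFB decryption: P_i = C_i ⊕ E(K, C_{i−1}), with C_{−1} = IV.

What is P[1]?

P[1] = 09

P[1]: E(K, A1) = 02; 0B ⊕ 02 = 09.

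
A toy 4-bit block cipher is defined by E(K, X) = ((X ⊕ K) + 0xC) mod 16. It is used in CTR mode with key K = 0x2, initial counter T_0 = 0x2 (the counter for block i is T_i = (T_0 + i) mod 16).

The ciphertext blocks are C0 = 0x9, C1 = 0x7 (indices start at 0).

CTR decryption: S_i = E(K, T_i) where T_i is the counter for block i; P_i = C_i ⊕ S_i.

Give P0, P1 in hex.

P0 = 0x5, P1 = 0xA

P0: T = 0x2, S = E(K, T) = 0xC; 0x9 ⊕ 0xC = 0x5.
P1: T = 0x3, S = E(K, T) = 0xD; 0x7 ⊕ 0xD = 0xA.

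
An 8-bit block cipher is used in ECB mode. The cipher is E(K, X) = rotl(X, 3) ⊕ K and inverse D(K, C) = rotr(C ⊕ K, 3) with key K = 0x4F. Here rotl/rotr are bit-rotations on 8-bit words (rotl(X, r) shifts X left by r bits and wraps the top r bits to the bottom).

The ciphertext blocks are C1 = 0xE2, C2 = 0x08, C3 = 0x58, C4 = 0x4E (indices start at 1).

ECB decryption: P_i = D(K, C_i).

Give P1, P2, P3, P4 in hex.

P1 = 0xB5, P2 = 0xE8, P3 = 0xE2, P4 = 0x20

P1: D(K, 0xE2) = 0xB5.
P2: D(K, 0x08) = 0xE8.
P3: D(K, 0x58) = 0xE2.
P4: D(K, 0x4E) = 0x20.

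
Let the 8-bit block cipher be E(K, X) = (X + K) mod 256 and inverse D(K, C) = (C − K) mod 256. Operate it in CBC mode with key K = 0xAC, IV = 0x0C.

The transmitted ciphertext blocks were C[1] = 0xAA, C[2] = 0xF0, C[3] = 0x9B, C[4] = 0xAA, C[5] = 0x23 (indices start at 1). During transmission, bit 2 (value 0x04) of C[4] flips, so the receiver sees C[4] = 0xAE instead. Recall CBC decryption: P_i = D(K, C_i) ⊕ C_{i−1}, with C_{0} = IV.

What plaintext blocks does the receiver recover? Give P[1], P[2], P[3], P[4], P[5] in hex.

P[1] = 0xF2, P[2] = 0xEE, P[3] = 0x1F, P[4] = 0x99, P[5] = 0xD9

Only C[4] changed, to 0xAE. In CBC, a change in C_i garbles P_i and flips the same bit in P_{i+1}. Decrypting the received ciphertext:
P[1]: D(K, 0xAA) = 0xFE; 0xFE ⊕ 0x0C = 0xF2.
P[2]: D(K, 0xF0) = 0x44; 0x44 ⊕ 0xAA = 0xEE.
P[3]: D(K, 0x9B) = 0xEF; 0xEF ⊕ 0xF0 = 0x1F.
P[4]: D(K, 0xAE) = 0x02; 0x02 ⊕ 0x9B = 0x99.
P[5]: D(K, 0x23) = 0x77; 0x77 ⊕ 0xAE = 0xD9.
Blocks that differ from the original plaintext: P[4], P[5].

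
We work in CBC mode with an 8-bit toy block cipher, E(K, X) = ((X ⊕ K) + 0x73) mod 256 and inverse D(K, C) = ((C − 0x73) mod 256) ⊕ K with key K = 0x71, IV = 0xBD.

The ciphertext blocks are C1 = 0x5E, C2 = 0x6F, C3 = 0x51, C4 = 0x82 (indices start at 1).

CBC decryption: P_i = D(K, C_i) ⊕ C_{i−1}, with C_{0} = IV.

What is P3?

P3: D(K, 0x51) = 0xAF; 0xAF ⊕ 0x6F = 0xC0.

P3 = 0xC0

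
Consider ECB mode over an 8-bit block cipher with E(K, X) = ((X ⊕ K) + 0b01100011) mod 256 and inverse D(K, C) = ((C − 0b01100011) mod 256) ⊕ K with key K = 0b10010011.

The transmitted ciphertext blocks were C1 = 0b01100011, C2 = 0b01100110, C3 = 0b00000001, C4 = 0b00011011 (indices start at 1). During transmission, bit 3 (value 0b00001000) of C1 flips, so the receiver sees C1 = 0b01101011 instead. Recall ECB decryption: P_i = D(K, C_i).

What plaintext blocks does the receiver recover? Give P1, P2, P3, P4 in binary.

P1 = 0b10011011, P2 = 0b10010000, P3 = 0b00001101, P4 = 0b00101011

Only C1 changed, to 0b01101011. In ECB, a change in C_i affects only P_i. Decrypting the received ciphertext:
P1: D(K, 0b01101011) = 0b10011011.
P2: D(K, 0b01100110) = 0b10010000.
P3: D(K, 0b00000001) = 0b00001101.
P4: D(K, 0b00011011) = 0b00101011.
Blocks that differ from the original plaintext: P1.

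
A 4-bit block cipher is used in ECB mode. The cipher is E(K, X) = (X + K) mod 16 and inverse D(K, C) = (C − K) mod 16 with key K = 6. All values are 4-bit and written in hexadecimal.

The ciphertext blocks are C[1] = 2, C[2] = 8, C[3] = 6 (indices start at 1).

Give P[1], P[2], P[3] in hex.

ECB decryption: P_i = D(K, C_i).
P[1]: D(K, 2) = C.
P[2]: D(K, 8) = 2.
P[3]: D(K, 6) = 0.

P[1] = C, P[2] = 2, P[3] = 0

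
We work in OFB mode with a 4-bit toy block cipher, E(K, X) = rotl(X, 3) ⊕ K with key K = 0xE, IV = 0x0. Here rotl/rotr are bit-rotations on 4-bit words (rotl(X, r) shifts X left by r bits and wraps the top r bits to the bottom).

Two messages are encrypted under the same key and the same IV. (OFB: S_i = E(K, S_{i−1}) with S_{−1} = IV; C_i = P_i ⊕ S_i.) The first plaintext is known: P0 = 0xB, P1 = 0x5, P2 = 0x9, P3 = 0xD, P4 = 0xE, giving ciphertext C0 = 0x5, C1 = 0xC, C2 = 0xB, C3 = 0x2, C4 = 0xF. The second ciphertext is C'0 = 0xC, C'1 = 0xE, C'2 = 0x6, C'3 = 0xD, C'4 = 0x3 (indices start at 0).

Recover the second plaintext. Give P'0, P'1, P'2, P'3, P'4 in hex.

P'0 = 0x2, P'1 = 0x7, P'2 = 0x4, P'3 = 0x2, P'4 = 0x2

In OFB with a reused IV, both messages share the same keystream S_i, so C_i ⊕ C'_i = P_i ⊕ P'_i and thus P'_i = P_i ⊕ C_i ⊕ C'_i.
P'0: 0xB ⊕ 0x5 ⊕ 0xC = 0x2.
P'1: 0x5 ⊕ 0xC ⊕ 0xE = 0x7.
P'2: 0x9 ⊕ 0xB ⊕ 0x6 = 0x4.
P'3: 0xD ⊕ 0x2 ⊕ 0xD = 0x2.
P'4: 0xE ⊕ 0xF ⊕ 0x3 = 0x2.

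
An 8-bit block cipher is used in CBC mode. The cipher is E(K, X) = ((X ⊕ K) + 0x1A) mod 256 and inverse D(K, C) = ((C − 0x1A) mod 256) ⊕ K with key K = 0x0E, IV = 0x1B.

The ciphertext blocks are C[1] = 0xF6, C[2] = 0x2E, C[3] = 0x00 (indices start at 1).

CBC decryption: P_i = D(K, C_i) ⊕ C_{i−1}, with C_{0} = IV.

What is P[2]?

P[2]: D(K, 0x2E) = 0x1A; 0x1A ⊕ 0xF6 = 0xEC.

P[2] = 0xEC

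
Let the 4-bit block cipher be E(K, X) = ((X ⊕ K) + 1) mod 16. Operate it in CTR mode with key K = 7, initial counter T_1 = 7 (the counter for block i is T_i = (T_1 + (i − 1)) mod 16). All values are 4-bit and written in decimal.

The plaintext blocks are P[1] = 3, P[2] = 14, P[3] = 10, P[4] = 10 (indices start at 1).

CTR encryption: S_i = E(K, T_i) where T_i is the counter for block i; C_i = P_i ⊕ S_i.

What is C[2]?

C[1]: T = 7, S = E(K, T) = 1; 3 ⊕ 1 = 2.
C[2]: T = 8, S = E(K, T) = 0; 14 ⊕ 0 = 14.

C[2] = 14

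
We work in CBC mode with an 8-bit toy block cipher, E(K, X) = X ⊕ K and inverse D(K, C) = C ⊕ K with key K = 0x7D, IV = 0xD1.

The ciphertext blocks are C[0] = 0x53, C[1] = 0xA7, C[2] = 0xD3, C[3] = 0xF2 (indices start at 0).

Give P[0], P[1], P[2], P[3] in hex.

CBC decryption: P_i = D(K, C_i) ⊕ C_{i−1}, with C_{−1} = IV.
P[0]: D(K, 0x53) = 0x2E; 0x2E ⊕ 0xD1 = 0xFF.
P[1]: D(K, 0xA7) = 0xDA; 0xDA ⊕ 0x53 = 0x89.
P[2]: D(K, 0xD3) = 0xAE; 0xAE ⊕ 0xA7 = 0x09.
P[3]: D(K, 0xF2) = 0x8F; 0x8F ⊕ 0xD3 = 0x5C.

P[0] = 0xFF, P[1] = 0x89, P[2] = 0x09, P[3] = 0x5C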